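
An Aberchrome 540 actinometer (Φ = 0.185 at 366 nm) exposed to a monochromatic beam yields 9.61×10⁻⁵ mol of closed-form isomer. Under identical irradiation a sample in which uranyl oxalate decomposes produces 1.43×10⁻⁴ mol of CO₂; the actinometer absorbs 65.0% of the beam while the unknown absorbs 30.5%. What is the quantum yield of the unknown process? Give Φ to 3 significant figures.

Photons absorbed by the actinometer: 9.61×10⁻⁵ / 0.185 = 5.195×10⁻⁴ mol.
Incident flux: 5.195×10⁻⁴ / 0.650 = 7.992×10⁻⁴ einstein.
Absorbed by unknown: 0.305 × 7.992×10⁻⁴ = 2.438×10⁻⁴ mol.
Φ(unknown) = 1.43×10⁻⁴ / 2.438×10⁻⁴ = 0.587.

Φ = 0.587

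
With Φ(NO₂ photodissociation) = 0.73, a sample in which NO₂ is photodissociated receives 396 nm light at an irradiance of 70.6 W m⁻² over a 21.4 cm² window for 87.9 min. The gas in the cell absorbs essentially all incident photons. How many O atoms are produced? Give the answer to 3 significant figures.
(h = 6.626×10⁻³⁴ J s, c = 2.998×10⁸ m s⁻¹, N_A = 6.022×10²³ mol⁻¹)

Photon energy at 396 nm: hc/λ = (6.626×10⁻³⁴)(2.998×10⁸)/(396×10⁻⁹) = 5.016×10⁻¹⁹ J.
Energy delivered: (70.6 W m⁻²)(21.4×10⁻⁴ m²)(5274 s) = 796.8 J.
Photons incident: 796.8 / 5.016×10⁻¹⁹ = 1.589×10²¹, i.e. 1.589×10²¹/6.022×10²³ = 0.002639 mol.
Product: Φ × n_abs = 0.73 × 0.002639 = 0.001926 mol.
As a count: 0.001926 × 6.022×10²³ = 1.16×10²¹.

1.16×10²¹ atoms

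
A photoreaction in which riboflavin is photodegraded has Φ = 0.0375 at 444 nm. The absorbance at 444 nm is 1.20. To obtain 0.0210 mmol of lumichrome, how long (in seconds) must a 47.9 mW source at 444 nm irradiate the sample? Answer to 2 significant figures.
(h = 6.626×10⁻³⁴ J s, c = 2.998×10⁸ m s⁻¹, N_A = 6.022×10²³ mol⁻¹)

t ≈ 3400 s

Product: 0.0210 mmol = 2.10×10⁻⁵ mol.
Photons that must be absorbed: 2.10×10⁻⁵ / 0.0375 = 5.600×10⁻⁴ mol.
Fraction absorbed: 1 − 10^(−1.20) = 0.9369.
Incident photons needed: 5.600×10⁻⁴ / 0.9369 = 5.977×10⁻⁴ mol.
Photon energy: hc/λ = 4.474×10⁻¹⁹ J; per mole, 2.694×10⁵ J mol⁻¹.
Energy required: 5.977×10⁻⁴ × 2.694×10⁵ = 161.0 J.
Time: 161.0 J / 0.0479 W = 3400 s.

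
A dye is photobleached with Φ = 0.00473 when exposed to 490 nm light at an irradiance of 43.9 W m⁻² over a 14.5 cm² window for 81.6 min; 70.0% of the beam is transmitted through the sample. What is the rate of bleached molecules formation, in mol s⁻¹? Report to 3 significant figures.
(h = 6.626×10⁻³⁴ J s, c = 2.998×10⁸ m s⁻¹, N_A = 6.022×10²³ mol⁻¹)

Photon energy at 490 nm: hc/λ = (6.626×10⁻³⁴)(2.998×10⁸)/(490×10⁻⁹) = 4.054×10⁻¹⁹ J.
Energy delivered: (43.9 W m⁻²)(14.5×10⁻⁴ m²)(4896 s) = 311.7 J.
Photons incident: 311.7 / 4.054×10⁻¹⁹ = 7.689×10²⁰, i.e. 7.689×10²⁰/6.022×10²³ = 0.001277 mol.
Fraction absorbed: 1 − 70.0/100 = 0.3000.
Photons absorbed: 0.3000 × 0.001277 = 3.831×10⁻⁴ mol.
Product formed: 0.00473 × 3.831×10⁻⁴ = 1.812×10⁻⁶ mol.
Rate: 1.812×10⁻⁶ / 4896 s = 3.70×10⁻¹⁰ mol s⁻¹.

3.70×10⁻¹⁰ mol s⁻¹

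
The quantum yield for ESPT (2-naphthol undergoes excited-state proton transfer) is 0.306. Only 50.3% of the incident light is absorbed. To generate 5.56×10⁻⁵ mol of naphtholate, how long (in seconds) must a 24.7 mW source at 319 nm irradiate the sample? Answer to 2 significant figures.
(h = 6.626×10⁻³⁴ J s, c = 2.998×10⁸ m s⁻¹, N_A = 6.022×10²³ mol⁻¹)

Photons that must be absorbed: 5.56×10⁻⁵ / 0.306 = 1.817×10⁻⁴ mol.
Incident photons needed: 1.817×10⁻⁴ / 0.503 = 3.612×10⁻⁴ mol.
Photon energy: hc/λ = 6.227×10⁻¹⁹ J; per mole, 3.750×10⁵ J mol⁻¹.
Energy required: 3.612×10⁻⁴ × 3.750×10⁵ = 135.5 J.
Time: 135.5 J / 0.0247 W = 5500 s.

t ≈ 5500 s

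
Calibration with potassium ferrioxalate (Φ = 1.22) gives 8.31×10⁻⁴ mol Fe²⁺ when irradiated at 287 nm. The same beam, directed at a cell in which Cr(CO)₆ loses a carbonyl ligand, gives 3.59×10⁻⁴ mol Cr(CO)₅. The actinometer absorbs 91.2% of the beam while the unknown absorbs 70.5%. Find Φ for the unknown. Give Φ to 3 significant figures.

Photons absorbed by the actinometer: 8.31×10⁻⁴ / 1.22 = 6.811×10⁻⁴ mol.
Incident flux: 6.811×10⁻⁴ / 0.912 = 7.468×10⁻⁴ einstein.
Absorbed by unknown: 0.705 × 7.468×10⁻⁴ = 5.265×10⁻⁴ mol.
Φ(unknown) = 3.59×10⁻⁴ / 5.265×10⁻⁴ = 0.682.

Φ = 0.682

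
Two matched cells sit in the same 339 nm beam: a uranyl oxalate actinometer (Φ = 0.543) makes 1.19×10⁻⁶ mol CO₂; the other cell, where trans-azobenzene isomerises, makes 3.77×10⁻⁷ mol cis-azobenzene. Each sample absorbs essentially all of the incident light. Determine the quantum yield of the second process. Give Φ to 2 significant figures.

Φ = 0.17

Photons absorbed by the actinometer: 1.19×10⁻⁶ / 0.543 = 2.192×10⁻⁶ mol.
Φ(unknown) = 3.77×10⁻⁷ / 2.192×10⁻⁶ = 0.17.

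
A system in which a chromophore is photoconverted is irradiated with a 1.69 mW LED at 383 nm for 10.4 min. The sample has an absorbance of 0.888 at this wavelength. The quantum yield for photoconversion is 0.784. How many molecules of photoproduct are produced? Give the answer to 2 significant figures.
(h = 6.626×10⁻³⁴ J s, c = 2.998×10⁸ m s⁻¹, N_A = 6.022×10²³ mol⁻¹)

1.4×10¹⁸ molecules

Photon energy at 383 nm: hc/λ = (6.626×10⁻³⁴)(2.998×10⁸)/(383×10⁻⁹) = 5.187×10⁻¹⁹ J.
Energy delivered: (1.69 mW)(624 s) = 1.055 J.
Photons incident: 1.055 / 5.187×10⁻¹⁹ = 2.034×10¹⁸, i.e. 2.034×10¹⁸/6.022×10²³ = 3.378×10⁻⁶ mol.
Fraction absorbed: 1 − 10^(−0.888) = 0.8706.
Photons absorbed: 0.8706 × 3.378×10⁻⁶ = 2.941×10⁻⁶ mol.
Product: Φ × n_abs = 0.784 × 2.941×10⁻⁶ = 2.306×10⁻⁶ mol.
As a count: 2.306×10⁻⁶ × 6.022×10²³ = 1.4×10¹⁸.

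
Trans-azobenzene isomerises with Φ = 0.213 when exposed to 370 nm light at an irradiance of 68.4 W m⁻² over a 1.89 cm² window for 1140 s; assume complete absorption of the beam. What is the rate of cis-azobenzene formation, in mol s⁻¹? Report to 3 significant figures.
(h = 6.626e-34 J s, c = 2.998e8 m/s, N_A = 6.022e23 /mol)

Photon energy at 370 nm: hc/λ = (6.626e-34)(2.998e8)/(370e-9) = 5.369e-19 J.
Energy delivered: (68.4 W m⁻²)(1.89e-4 m²)(1140 s) = 14.74 J.
Photons incident: 14.74 / 5.369e-19 = 2.745e19, i.e. 2.745e19/6.022e23 = 4.558e-5 mol.
Product formed: 0.213 × 4.558e-5 = 9.709e-6 mol.
Rate: 9.709e-6 / 1140 s = 8.52e-9 mol s⁻¹.

8.52e-9 mol s⁻¹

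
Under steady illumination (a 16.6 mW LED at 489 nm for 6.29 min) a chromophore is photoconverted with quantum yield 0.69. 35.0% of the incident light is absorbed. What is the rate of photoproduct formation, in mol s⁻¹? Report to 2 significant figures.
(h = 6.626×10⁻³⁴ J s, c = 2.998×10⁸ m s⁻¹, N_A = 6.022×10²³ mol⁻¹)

1.6×10⁻⁸ mol s⁻¹

Photon energy at 489 nm: hc/λ = (6.626×10⁻³⁴)(2.998×10⁸)/(489×10⁻⁹) = 4.062×10⁻¹⁹ J.
Energy delivered: (16.6 mW)(377.4 s) = 6.265 J.
Photons incident: 6.265 / 4.062×10⁻¹⁹ = 1.542×10¹⁹, i.e. 1.542×10¹⁹/6.022×10²³ = 2.561×10⁻⁵ mol.
Photons absorbed: 0.350 × 2.561×10⁻⁵ = 8.964×10⁻⁶ mol.
Product formed: 0.69 × 8.964×10⁻⁶ = 6.185×10⁻⁶ mol.
Rate: 6.185×10⁻⁶ / 377.4 s = 1.6×10⁻⁸ mol s⁻¹.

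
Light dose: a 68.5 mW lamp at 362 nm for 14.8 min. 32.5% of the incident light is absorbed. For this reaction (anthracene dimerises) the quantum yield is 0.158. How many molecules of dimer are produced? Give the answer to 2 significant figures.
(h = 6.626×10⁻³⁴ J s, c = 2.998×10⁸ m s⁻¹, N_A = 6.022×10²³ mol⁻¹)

Photon energy at 362 nm: hc/λ = (6.626×10⁻³⁴)(2.998×10⁸)/(362×10⁻⁹) = 5.487×10⁻¹⁹ J.
Energy delivered: (68.5 mW)(888 s) = 60.83 J.
Photons incident: 60.83 / 5.487×10⁻¹⁹ = 1.109×10²⁰, i.e. 1.109×10²⁰/6.022×10²³ = 1.842×10⁻⁴ mol.
Photons absorbed: 0.325 × 1.842×10⁻⁴ = 5.987×10⁻⁵ mol.
Product: Φ × n_abs = 0.158 × 5.987×10⁻⁵ = 9.459×10⁻⁶ mol.
As a count: 9.459×10⁻⁶ × 6.022×10²³ = 5.7×10¹⁸.

5.7×10¹⁸ molecules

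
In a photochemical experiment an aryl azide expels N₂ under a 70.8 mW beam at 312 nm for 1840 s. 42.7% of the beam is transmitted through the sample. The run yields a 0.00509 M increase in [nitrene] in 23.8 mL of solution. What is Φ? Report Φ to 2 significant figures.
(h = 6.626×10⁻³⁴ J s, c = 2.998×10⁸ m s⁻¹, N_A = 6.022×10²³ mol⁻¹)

Product: (0.00509 M)(0.0238 L) = 1.211×10⁻⁴ mol.
Photon energy at 312 nm: hc/λ = (6.626×10⁻³⁴)(2.998×10⁸)/(312×10⁻⁹) = 6.367×10⁻¹⁹ J.
Energy delivered: (70.8 mW)(1840 s) = 130.3 J.
Photons incident: 130.3 / 6.367×10⁻¹⁹ = 2.046×10²⁰, i.e. 2.046×10²⁰/6.022×10²³ = 3.398×10⁻⁴ mol.
Fraction absorbed: 1 − 42.7/100 = 0.5730.
Photons absorbed: 0.5730 × 3.398×10⁻⁴ = 1.947×10⁻⁴ mol.
Φ = 1.211×10⁻⁴ mol / 1.947×10⁻⁴ mol photons = 0.62.

Φ = 0.62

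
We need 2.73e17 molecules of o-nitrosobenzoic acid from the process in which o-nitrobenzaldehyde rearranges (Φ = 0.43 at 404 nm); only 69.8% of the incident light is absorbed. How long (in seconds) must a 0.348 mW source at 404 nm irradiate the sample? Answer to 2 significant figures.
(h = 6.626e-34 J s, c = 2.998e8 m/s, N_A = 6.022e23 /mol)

Product: 2.73e17 / 6.022e23 = 4.533e-7 mol.
Photons that must be absorbed: 4.533e-7 / 0.43 = 1.054e-6 mol.
Incident photons needed: 1.054e-6 / 0.698 = 1.510e-6 mol.
Photon energy: hc/λ = 4.917e-19 J; per mole, 2.961e5 J mol⁻¹.
Energy required: 1.510e-6 × 2.961e5 = 0.4471 J.
Time: 0.4471 J / 0.000348 W = 1300 s.

t ≈ 1300 s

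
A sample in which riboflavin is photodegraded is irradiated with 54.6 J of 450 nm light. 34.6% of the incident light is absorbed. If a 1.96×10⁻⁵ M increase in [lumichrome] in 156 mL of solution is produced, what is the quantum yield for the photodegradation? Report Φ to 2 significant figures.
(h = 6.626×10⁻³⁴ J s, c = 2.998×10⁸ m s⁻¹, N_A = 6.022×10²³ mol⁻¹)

Product: (1.96×10⁻⁵ M)(0.156 L) = 3.058×10⁻⁶ mol.
Photon energy at 450 nm: hc/λ = (6.626×10⁻³⁴)(2.998×10⁸)/(450×10⁻⁹) = 4.414×10⁻¹⁹ J.
Photons incident: 54.6 / 4.414×10⁻¹⁹ = 1.237×10²⁰, i.e. 1.237×10²⁰/6.022×10²³ = 2.054×10⁻⁴ mol.
Photons absorbed: 0.346 × 2.054×10⁻⁴ = 7.107×10⁻⁵ mol.
Φ = 3.058×10⁻⁶ mol / 7.107×10⁻⁵ mol photons = 0.043.

Φ = 0.043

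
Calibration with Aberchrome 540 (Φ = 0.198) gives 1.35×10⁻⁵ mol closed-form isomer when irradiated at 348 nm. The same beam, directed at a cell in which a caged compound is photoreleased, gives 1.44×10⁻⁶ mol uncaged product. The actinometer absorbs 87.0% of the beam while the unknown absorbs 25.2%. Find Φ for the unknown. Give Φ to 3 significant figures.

Φ = 0.0729

Photons absorbed by the actinometer: 1.35×10⁻⁵ / 0.198 = 6.818×10⁻⁵ mol.
Incident flux: 6.818×10⁻⁵ / 0.870 = 7.837×10⁻⁵ einstein.
Absorbed by unknown: 0.252 × 7.837×10⁻⁵ = 1.975×10⁻⁵ mol.
Φ(unknown) = 1.44×10⁻⁶ / 1.975×10⁻⁵ = 0.0729.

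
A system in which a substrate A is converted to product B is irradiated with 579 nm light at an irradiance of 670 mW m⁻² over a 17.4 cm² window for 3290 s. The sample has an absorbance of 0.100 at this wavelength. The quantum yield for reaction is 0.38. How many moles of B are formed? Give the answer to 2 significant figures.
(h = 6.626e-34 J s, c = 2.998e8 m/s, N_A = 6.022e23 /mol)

1.5e-6 mol

Photon energy at 579 nm: hc/λ = (6.626e-34)(2.998e8)/(579e-9) = 3.431e-19 J.
Energy delivered: (670 mW m⁻²)(17.4e-4 m²)(3290 s) = 3.835 J.
Photons incident: 3.835 / 3.431e-19 = 1.118e19, i.e. 1.118e19/6.022e23 = 1.857e-5 mol.
Fraction absorbed: 1 − 10^(−0.100) = 0.2057.
Photons absorbed: 0.2057 × 1.857e-5 = 3.820e-6 mol.
Product: Φ × n_abs = 0.38 × 3.820e-6 = 1.452e-6 mol.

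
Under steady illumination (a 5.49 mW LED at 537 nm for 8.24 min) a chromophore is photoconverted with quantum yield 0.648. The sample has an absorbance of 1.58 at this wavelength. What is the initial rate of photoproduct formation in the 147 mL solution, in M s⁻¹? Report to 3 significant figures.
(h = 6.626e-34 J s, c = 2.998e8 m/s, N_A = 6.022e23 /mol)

1.06e-7 M s⁻¹

Photon energy at 537 nm: hc/λ = (6.626e-34)(2.998e8)/(537e-9) = 3.699e-19 J.
Energy delivered: (5.49 mW)(494.4 s) = 2.714 J.
Photons incident: 2.714 / 3.699e-19 = 7.337e18, i.e. 7.337e18/6.022e23 = 1.218e-5 mol.
Fraction absorbed: 1 − 10^(−1.58) = 0.9737.
Photons absorbed: 0.9737 × 1.218e-5 = 1.186e-5 mol.
Product formed: 0.648 × 1.186e-5 = 7.685e-6 mol.
Rate: 7.685e-6 mol / (494.4 s × 0.147 L) = 1.06e-7 M s⁻¹.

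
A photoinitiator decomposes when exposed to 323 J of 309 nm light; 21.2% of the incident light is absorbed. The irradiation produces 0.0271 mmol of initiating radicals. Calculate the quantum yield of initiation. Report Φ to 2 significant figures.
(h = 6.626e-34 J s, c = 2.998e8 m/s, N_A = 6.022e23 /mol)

Φ = 0.15

Product: 0.0271 mmol = 2.71e-5 mol.
Photon energy at 309 nm: hc/λ = (6.626e-34)(2.998e8)/(309e-9) = 6.429e-19 J.
Photons incident: 323 / 6.429e-19 = 5.024e20, i.e. 5.024e20/6.022e23 = 8.343e-4 mol.
Photons absorbed: 0.212 × 8.343e-4 = 1.769e-4 mol.
Φ = 2.71e-5 mol / 1.769e-4 mol photons = 0.15.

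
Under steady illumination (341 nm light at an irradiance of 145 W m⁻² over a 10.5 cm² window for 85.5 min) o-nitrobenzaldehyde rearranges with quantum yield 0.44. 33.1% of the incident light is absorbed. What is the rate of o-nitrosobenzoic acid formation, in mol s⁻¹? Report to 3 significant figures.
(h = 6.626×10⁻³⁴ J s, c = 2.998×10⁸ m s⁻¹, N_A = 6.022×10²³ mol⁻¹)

6.32×10⁻⁸ mol s⁻¹

Photon energy at 341 nm: hc/λ = (6.626×10⁻³⁴)(2.998×10⁸)/(341×10⁻⁹) = 5.825×10⁻¹⁹ J.
Energy delivered: (145 W m⁻²)(10.5×10⁻⁴ m²)(5130 s) = 781.0 J.
Photons incident: 781.0 / 5.825×10⁻¹⁹ = 1.341×10²¹, i.e. 1.341×10²¹/6.022×10²³ = 0.002227 mol.
Photons absorbed: 0.331 × 0.002227 = 7.371×10⁻⁴ mol.
Product formed: 0.44 × 7.371×10⁻⁴ = 3.243×10⁻⁴ mol.
Rate: 3.243×10⁻⁴ / 5130 s = 6.32×10⁻⁸ mol s⁻¹.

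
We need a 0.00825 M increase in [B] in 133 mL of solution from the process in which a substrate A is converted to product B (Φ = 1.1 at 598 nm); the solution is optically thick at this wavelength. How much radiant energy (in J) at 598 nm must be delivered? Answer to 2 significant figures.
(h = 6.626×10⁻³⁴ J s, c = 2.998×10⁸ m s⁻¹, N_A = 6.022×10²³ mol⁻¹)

200 J

Product: (0.00825 M)(0.133 L) = 0.001097 mol.
Photons that must be absorbed: 0.001097 / 1.1 = 9.973×10⁻⁴ mol.
Photon energy: hc/λ = 3.322×10⁻¹⁹ J; per mole, 2.001×10⁵ J mol⁻¹.
Energy required: 9.973×10⁻⁴ × 2.001×10⁵ = 200 J.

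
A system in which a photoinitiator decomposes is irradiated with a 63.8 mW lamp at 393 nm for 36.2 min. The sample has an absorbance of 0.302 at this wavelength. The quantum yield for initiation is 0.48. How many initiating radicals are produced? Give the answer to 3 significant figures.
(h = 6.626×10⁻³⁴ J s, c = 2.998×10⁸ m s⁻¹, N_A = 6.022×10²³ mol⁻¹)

Photon energy at 393 nm: hc/λ = (6.626×10⁻³⁴)(2.998×10⁸)/(393×10⁻⁹) = 5.055×10⁻¹⁹ J.
Energy delivered: (63.8 mW)(2172 s) = 138.6 J.
Photons incident: 138.6 / 5.055×10⁻¹⁹ = 2.742×10²⁰, i.e. 2.742×10²⁰/6.022×10²³ = 4.553×10⁻⁴ mol.
Fraction absorbed: 1 − 10^(−0.302) = 0.5011.
Photons absorbed: 0.5011 × 4.553×10⁻⁴ = 2.282×10⁻⁴ mol.
Product: Φ × n_abs = 0.48 × 2.282×10⁻⁴ = 1.095×10⁻⁴ mol.
As a count: 1.095×10⁻⁴ × 6.022×10²³ = 6.59×10¹⁹.

6.59×10¹⁹ initiating radicals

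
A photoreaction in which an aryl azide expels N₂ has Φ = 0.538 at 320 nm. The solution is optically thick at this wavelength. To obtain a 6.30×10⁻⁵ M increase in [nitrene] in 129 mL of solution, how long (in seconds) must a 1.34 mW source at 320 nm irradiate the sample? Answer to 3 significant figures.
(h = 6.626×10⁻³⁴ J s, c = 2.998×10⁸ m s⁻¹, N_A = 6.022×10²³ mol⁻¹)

Product: (6.30×10⁻⁵ M)(0.129 L) = 8.127×10⁻⁶ mol.
Photons that must be absorbed: 8.127×10⁻⁶ / 0.538 = 1.511×10⁻⁵ mol.
Photon energy: hc/λ = 6.208×10⁻¹⁹ J; per mole, 3.738×10⁵ J mol⁻¹.
Energy required: 1.511×10⁻⁵ × 3.738×10⁵ = 5.648 J.
Time: 5.648 J / 0.00134 W = 4210 s.

t ≈ 4210 s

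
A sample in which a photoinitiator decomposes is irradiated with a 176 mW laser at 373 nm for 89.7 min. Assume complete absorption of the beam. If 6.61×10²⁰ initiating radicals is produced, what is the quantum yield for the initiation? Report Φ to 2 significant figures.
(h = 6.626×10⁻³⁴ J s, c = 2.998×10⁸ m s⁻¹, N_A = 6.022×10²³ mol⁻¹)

Product: 6.61×10²⁰ / 6.022×10²³ = 0.001098 mol.
Photon energy at 373 nm: hc/λ = (6.626×10⁻³⁴)(2.998×10⁸)/(373×10⁻⁹) = 5.326×10⁻¹⁹ J.
Energy delivered: (176 mW)(5382 s) = 947.2 J.
Photons incident: 947.2 / 5.326×10⁻¹⁹ = 1.778×10²¹, i.e. 1.778×10²¹/6.022×10²³ = 0.002953 mol.
Φ = 0.001098 mol / 0.002953 mol photons = 0.37.

Φ = 0.37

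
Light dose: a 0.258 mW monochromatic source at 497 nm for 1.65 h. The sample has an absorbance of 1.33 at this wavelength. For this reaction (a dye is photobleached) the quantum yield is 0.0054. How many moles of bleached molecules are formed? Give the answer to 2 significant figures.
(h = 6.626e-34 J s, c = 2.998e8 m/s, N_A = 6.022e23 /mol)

Photon energy at 497 nm: hc/λ = (6.626e-34)(2.998e8)/(497e-9) = 3.997e-19 J.
Energy delivered: (0.258 mW)(5940 s) = 1.533 J.
Photons incident: 1.533 / 3.997e-19 = 3.835e18, i.e. 3.835e18/6.022e23 = 6.368e-6 mol.
Fraction absorbed: 1 − 10^(−1.33) = 0.9532.
Photons absorbed: 0.9532 × 6.368e-6 = 6.070e-6 mol.
Product: Φ × n_abs = 0.0054 × 6.070e-6 = 3.278e-8 mol.

3.3e-8 mol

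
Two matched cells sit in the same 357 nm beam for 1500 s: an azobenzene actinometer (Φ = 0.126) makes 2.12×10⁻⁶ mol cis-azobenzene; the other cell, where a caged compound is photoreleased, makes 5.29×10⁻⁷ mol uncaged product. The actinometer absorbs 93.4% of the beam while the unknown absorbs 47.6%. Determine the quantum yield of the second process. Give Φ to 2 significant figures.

Φ = 0.062

Photons absorbed by the actinometer: 2.12×10⁻⁶ / 0.126 = 1.683×10⁻⁵ mol.
Incident flux: 1.683×10⁻⁵ / 0.934 = 1.802×10⁻⁵ einstein.
Absorbed by unknown: 0.476 × 1.802×10⁻⁵ = 8.578×10⁻⁶ mol.
Φ(unknown) = 5.29×10⁻⁷ / 8.578×10⁻⁶ = 0.062.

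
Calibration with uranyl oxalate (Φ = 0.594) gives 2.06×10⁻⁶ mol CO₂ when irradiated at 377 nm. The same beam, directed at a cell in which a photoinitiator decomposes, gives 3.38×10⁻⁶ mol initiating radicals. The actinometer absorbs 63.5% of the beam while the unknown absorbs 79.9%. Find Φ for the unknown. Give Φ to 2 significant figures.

Φ = 0.77

Photons absorbed by the actinometer: 2.06×10⁻⁶ / 0.594 = 3.468×10⁻⁶ mol.
Incident flux: 3.468×10⁻⁶ / 0.635 = 5.461×10⁻⁶ einstein.
Absorbed by unknown: 0.799 × 5.461×10⁻⁶ = 4.363×10⁻⁶ mol.
Φ(unknown) = 3.38×10⁻⁶ / 4.363×10⁻⁶ = 0.77.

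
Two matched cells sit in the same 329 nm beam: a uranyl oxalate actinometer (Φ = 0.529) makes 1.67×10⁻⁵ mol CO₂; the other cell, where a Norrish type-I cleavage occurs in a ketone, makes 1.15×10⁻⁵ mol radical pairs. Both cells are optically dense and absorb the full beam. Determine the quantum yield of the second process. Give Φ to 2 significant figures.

Photons absorbed by the actinometer: 1.67×10⁻⁵ / 0.529 = 3.157×10⁻⁵ mol.
Φ(unknown) = 1.15×10⁻⁵ / 3.157×10⁻⁵ = 0.36.

Φ = 0.36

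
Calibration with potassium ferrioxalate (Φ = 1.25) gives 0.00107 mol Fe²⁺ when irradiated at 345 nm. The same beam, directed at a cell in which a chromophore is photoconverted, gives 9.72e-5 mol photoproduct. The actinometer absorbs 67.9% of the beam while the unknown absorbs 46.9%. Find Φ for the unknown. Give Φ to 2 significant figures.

Φ = 0.16

Photons absorbed by the actinometer: 0.00107 / 1.25 = 8.560e-4 mol.
Incident flux: 8.560e-4 / 0.679 = 0.001261 einstein.
Absorbed by unknown: 0.469 × 0.001261 = 5.914e-4 mol.
Φ(unknown) = 9.72e-5 / 5.914e-4 = 0.16.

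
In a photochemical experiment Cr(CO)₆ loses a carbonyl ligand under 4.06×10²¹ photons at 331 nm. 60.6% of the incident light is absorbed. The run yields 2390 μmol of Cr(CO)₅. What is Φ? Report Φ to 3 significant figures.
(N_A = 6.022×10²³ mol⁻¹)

Φ = 0.585

Product: 2390 μmol = 0.00239 mol.
Moles of photons: 4.06×10²¹ / 6.022×10²³ = 0.006742 mol.
Photons absorbed: 0.606 × 0.006742 = 0.004086 mol.
Φ = 0.00239 mol / 0.004086 mol photons = 0.585.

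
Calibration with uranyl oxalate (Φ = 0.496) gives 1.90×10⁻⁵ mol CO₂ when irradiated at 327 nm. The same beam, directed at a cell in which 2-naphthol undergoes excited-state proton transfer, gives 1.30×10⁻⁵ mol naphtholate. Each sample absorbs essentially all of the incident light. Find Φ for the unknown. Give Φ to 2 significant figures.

Φ = 0.34

Photons absorbed by the actinometer: 1.90×10⁻⁵ / 0.496 = 3.831×10⁻⁵ mol.
Φ(unknown) = 1.30×10⁻⁵ / 3.831×10⁻⁵ = 0.34.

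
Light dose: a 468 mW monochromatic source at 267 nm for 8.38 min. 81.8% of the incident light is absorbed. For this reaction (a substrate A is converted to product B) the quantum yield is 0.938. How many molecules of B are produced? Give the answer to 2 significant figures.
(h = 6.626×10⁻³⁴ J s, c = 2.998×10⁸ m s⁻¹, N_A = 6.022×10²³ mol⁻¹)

Photon energy at 267 nm: hc/λ = (6.626×10⁻³⁴)(2.998×10⁸)/(267×10⁻⁹) = 7.440×10⁻¹⁹ J.
Energy delivered: (468 mW)(502.8 s) = 235.3 J.
Photons incident: 235.3 / 7.440×10⁻¹⁹ = 3.163×10²⁰, i.e. 3.163×10²⁰/6.022×10²³ = 5.252×10⁻⁴ mol.
Photons absorbed: 0.818 × 5.252×10⁻⁴ = 4.296×10⁻⁴ mol.
Product: Φ × n_abs = 0.938 × 4.296×10⁻⁴ = 4.030×10⁻⁴ mol.
As a count: 4.030×10⁻⁴ × 6.022×10²³ = 2.4×10²⁰.

2.4×10²⁰ molecules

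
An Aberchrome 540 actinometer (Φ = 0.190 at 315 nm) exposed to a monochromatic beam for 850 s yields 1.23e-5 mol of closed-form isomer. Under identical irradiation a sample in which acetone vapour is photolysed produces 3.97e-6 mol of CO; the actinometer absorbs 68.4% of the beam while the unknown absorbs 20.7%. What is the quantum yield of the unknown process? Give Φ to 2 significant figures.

Photons absorbed by the actinometer: 1.23e-5 / 0.190 = 6.474e-5 mol.
Incident flux: 6.474e-5 / 0.684 = 9.465e-5 einstein.
Absorbed by unknown: 0.207 × 9.465e-5 = 1.959e-5 mol.
Φ(unknown) = 3.97e-6 / 1.959e-5 = 0.20.

Φ = 0.20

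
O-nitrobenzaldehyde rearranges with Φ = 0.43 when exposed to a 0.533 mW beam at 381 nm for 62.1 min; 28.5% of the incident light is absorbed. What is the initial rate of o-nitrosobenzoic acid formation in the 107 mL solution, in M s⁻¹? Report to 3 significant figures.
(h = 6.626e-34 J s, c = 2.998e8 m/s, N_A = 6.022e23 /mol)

Photon energy at 381 nm: hc/λ = (6.626e-34)(2.998e8)/(381e-9) = 5.214e-19 J.
Energy delivered: (0.533 mW)(3726 s) = 1.986 J.
Photons incident: 1.986 / 5.214e-19 = 3.809e18, i.e. 3.809e18/6.022e23 = 6.325e-6 mol.
Photons absorbed: 0.285 × 6.325e-6 = 1.803e-6 mol.
Product formed: 0.43 × 1.803e-6 = 7.753e-7 mol.
Rate: 7.753e-7 mol / (3726 s × 0.107 L) = 1.94e-9 M s⁻¹.

1.94e-9 M s⁻¹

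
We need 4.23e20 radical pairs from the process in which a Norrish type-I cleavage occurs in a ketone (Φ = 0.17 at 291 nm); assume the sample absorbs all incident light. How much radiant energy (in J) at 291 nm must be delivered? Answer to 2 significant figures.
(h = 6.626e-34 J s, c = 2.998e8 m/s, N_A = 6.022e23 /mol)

1700 J

Product: 4.23e20 / 6.022e23 = 7.024e-4 mol.
Photons that must be absorbed: 7.024e-4 / 0.17 = 0.004132 mol.
Photon energy: hc/λ = 6.826e-19 J; per mole, 4.111e5 J mol⁻¹.
Energy required: 0.004132 × 4.111e5 = 1700 J.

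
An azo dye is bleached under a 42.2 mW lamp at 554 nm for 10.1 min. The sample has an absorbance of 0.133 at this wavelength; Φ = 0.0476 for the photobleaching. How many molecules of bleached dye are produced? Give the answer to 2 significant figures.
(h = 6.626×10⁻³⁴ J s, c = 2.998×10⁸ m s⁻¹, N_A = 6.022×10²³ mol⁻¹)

Photon energy at 554 nm: hc/λ = (6.626×10⁻³⁴)(2.998×10⁸)/(554×10⁻⁹) = 3.586×10⁻¹⁹ J.
Energy delivered: (42.2 mW)(606 s) = 25.57 J.
Photons incident: 25.57 / 3.586×10⁻¹⁹ = 7.131×10¹⁹, i.e. 7.131×10¹⁹/6.022×10²³ = 1.184×10⁻⁴ mol.
Fraction absorbed: 1 − 10^(−0.133) = 0.2638.
Photons absorbed: 0.2638 × 1.184×10⁻⁴ = 3.123×10⁻⁵ mol.
Product: Φ × n_abs = 0.0476 × 3.123×10⁻⁵ = 1.487×10⁻⁶ mol.
As a count: 1.487×10⁻⁶ × 6.022×10²³ = 9.0×10¹⁷.

9.0×10¹⁷ molecules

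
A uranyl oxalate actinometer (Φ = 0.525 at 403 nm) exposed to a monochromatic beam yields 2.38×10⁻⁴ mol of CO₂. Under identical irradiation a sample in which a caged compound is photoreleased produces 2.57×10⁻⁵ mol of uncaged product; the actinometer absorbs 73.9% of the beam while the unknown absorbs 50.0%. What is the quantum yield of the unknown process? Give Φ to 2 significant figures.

Φ = 0.084

Photons absorbed by the actinometer: 2.38×10⁻⁴ / 0.525 = 4.533×10⁻⁴ mol.
Incident flux: 4.533×10⁻⁴ / 0.739 = 6.134×10⁻⁴ einstein.
Absorbed by unknown: 0.500 × 6.134×10⁻⁴ = 3.067×10⁻⁴ mol.
Φ(unknown) = 2.57×10⁻⁵ / 3.067×10⁻⁴ = 0.084.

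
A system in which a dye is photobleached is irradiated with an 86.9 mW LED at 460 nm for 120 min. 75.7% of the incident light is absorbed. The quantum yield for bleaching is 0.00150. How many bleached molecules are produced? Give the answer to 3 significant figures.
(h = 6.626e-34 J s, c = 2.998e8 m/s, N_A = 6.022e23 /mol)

Photon energy at 460 nm: hc/λ = (6.626e-34)(2.998e8)/(460e-9) = 4.318e-19 J.
Energy delivered: (86.9 mW)(7200 s) = 625.7 J.
Photons incident: 625.7 / 4.318e-19 = 1.449e21, i.e. 1.449e21/6.022e23 = 0.002406 mol.
Photons absorbed: 0.757 × 0.002406 = 0.001821 mol.
Product: Φ × n_abs = 0.00150 × 0.001821 = 2.732e-6 mol.
As a count: 2.732e-6 × 6.022e23 = 1.65e18.

1.65e18 bleached molecules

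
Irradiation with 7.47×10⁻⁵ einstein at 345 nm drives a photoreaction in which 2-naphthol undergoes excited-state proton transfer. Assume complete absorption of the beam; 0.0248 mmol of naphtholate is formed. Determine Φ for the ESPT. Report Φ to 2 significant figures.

Product: 0.0248 mmol = 2.48×10⁻⁵ mol.
Φ = 2.48×10⁻⁵ mol / 7.47×10⁻⁵ mol photons = 0.33.

Φ = 0.33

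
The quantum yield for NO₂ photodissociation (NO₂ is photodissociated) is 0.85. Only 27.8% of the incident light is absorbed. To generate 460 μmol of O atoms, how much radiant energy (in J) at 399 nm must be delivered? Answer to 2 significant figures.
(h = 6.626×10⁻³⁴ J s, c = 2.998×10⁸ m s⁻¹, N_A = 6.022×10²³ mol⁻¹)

Product: 460 μmol = 4.60×10⁻⁴ mol.
Photons that must be absorbed: 4.60×10⁻⁴ / 0.85 = 5.412×10⁻⁴ mol.
Incident photons needed: 5.412×10⁻⁴ / 0.278 = 0.001947 mol.
Photon energy: hc/λ = 4.979×10⁻¹⁹ J; per mole, 2.998×10⁵ J mol⁻¹.
Energy required: 0.001947 × 2.998×10⁵ = 580 J.

580 J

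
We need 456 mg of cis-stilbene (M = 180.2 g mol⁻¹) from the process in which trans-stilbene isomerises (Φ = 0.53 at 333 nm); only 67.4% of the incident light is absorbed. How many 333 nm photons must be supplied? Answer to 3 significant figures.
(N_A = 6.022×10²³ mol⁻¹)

Product: 456 mg / 180.2 g mol⁻¹ = 0.002531 mol.
Photons that must be absorbed: 0.002531 / 0.53 = 0.004775 mol.
Incident photons needed: 0.004775 / 0.674 = 0.007085 mol.
Photon count: 0.007085 × 6.022×10²³ = 4.27×10²¹.

4.27×10²¹ photons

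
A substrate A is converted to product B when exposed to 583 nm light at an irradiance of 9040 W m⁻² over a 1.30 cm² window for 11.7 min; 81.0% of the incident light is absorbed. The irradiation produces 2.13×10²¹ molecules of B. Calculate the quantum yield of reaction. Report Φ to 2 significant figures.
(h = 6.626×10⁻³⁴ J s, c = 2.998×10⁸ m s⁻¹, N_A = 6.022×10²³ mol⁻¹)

Product: 2.13×10²¹ / 6.022×10²³ = 0.003537 mol.
Photon energy at 583 nm: hc/λ = (6.626×10⁻³⁴)(2.998×10⁸)/(583×10⁻⁹) = 3.407×10⁻¹⁹ J.
Energy delivered: (9040 W m⁻²)(1.30×10⁻⁴ m²)(702 s) = 825.0 J.
Photons incident: 825.0 / 3.407×10⁻¹⁹ = 2.421×10²¹, i.e. 2.421×10²¹/6.022×10²³ = 0.004020 mol.
Photons absorbed: 0.810 × 0.004020 = 0.003256 mol.
Φ = 0.003537 mol / 0.003256 mol photons = 1.1.

Φ = 1.1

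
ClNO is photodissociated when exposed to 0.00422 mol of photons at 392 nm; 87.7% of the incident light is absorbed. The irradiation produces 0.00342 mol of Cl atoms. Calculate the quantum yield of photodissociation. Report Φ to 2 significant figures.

Photons absorbed: 0.877 × 0.00422 = 0.003701 mol.
Φ = 0.00342 mol / 0.003701 mol photons = 0.92.

Φ = 0.92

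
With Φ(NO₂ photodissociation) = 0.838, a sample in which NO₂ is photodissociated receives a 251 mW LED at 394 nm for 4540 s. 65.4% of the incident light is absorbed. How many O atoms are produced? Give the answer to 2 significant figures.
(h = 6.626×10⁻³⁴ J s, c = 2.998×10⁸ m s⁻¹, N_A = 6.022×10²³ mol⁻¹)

1.2×10²¹ atoms

Photon energy at 394 nm: hc/λ = (6.626×10⁻³⁴)(2.998×10⁸)/(394×10⁻⁹) = 5.042×10⁻¹⁹ J.
Energy delivered: (251 mW)(4540 s) = 1140 J.
Photons incident: 1140 / 5.042×10⁻¹⁹ = 2.261×10²¹, i.e. 2.261×10²¹/6.022×10²³ = 0.003755 mol.
Photons absorbed: 0.654 × 0.003755 = 0.002456 mol.
Product: Φ × n_abs = 0.838 × 0.002456 = 0.002058 mol.
As a count: 0.002058 × 6.022×10²³ = 1.2×10²¹.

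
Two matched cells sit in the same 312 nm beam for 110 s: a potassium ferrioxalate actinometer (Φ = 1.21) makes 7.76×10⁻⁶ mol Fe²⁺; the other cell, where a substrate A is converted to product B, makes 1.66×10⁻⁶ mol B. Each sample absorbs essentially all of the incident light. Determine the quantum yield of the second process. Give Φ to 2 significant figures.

Photons absorbed by the actinometer: 7.76×10⁻⁶ / 1.21 = 6.413×10⁻⁶ mol.
Φ(unknown) = 1.66×10⁻⁶ / 6.413×10⁻⁶ = 0.26.

Φ = 0.26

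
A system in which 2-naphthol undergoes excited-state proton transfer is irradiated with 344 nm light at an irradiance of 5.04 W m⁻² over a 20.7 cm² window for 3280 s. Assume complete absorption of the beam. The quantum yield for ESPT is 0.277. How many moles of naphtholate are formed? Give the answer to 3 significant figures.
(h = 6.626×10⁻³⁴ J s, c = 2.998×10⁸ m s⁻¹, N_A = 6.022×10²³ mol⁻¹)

2.73×10⁻⁵ mol

Photon energy at 344 nm: hc/λ = (6.626×10⁻³⁴)(2.998×10⁸)/(344×10⁻⁹) = 5.775×10⁻¹⁹ J.
Energy delivered: (5.04 W m⁻²)(20.7×10⁻⁴ m²)(3280 s) = 34.22 J.
Photons incident: 34.22 / 5.775×10⁻¹⁹ = 5.926×10¹⁹, i.e. 5.926×10¹⁹/6.022×10²³ = 9.841×10⁻⁵ mol.
Product: Φ × n_abs = 0.277 × 9.841×10⁻⁵ = 2.726×10⁻⁵ mol.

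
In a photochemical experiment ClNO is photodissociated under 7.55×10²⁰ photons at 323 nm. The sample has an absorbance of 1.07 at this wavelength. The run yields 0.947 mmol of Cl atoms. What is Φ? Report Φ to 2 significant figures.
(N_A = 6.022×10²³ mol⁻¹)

Product: 0.947 mmol = 9.47×10⁻⁴ mol.
Moles of photons: 7.55×10²⁰ / 6.022×10²³ = 0.001254 mol.
Fraction absorbed: 1 − 10^(−1.07) = 0.9149.
Photons absorbed: 0.9149 × 0.001254 = 0.001147 mol.
Φ = 9.47×10⁻⁴ mol / 0.001147 mol photons = 0.83.

Φ = 0.83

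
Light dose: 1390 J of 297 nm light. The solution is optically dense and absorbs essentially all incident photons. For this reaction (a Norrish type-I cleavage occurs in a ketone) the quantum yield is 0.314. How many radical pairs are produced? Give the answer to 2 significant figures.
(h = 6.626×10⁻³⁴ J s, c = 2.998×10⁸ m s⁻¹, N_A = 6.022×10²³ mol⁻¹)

Photon energy at 297 nm: hc/λ = (6.626×10⁻³⁴)(2.998×10⁸)/(297×10⁻⁹) = 6.688×10⁻¹⁹ J.
Photons incident: 1390 / 6.688×10⁻¹⁹ = 2.078×10²¹, i.e. 2.078×10²¹/6.022×10²³ = 0.003451 mol.
Product: Φ × n_abs = 0.314 × 0.003451 = 0.001084 mol.
As a count: 0.001084 × 6.022×10²³ = 6.5×10²⁰.

6.5×10²⁰ radical pairs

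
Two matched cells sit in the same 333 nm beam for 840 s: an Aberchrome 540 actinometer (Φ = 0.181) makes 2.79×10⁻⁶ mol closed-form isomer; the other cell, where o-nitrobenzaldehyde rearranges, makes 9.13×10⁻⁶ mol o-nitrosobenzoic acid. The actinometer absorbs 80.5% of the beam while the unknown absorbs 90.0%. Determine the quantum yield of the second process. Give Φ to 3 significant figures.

Φ = 0.530

Photons absorbed by the actinometer: 2.79×10⁻⁶ / 0.181 = 1.541×10⁻⁵ mol.
Incident flux: 1.541×10⁻⁵ / 0.805 = 1.914×10⁻⁵ einstein.
Absorbed by unknown: 0.900 × 1.914×10⁻⁵ = 1.723×10⁻⁵ mol.
Φ(unknown) = 9.13×10⁻⁶ / 1.723×10⁻⁵ = 0.530.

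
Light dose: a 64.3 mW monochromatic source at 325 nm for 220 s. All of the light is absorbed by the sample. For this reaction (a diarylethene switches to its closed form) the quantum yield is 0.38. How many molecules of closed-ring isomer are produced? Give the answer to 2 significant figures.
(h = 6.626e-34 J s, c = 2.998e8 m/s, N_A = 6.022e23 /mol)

Photon energy at 325 nm: hc/λ = (6.626e-34)(2.998e8)/(325e-9) = 6.112e-19 J.
Energy delivered: (64.3 mW)(220 s) = 14.15 J.
Photons incident: 14.15 / 6.112e-19 = 2.315e19, i.e. 2.315e19/6.022e23 = 3.844e-5 mol.
Product: Φ × n_abs = 0.38 × 3.844e-5 = 1.461e-5 mol.
As a count: 1.461e-5 × 6.022e23 = 8.8e18.

8.8e18 molecules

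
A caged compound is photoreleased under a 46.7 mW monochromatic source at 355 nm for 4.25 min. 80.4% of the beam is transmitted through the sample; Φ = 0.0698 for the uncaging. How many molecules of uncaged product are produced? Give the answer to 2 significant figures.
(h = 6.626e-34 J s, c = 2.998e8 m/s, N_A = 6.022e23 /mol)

2.9e17 molecules

Photon energy at 355 nm: hc/λ = (6.626e-34)(2.998e8)/(355e-9) = 5.596e-19 J.
Energy delivered: (46.7 mW)(255 s) = 11.91 J.
Photons incident: 11.91 / 5.596e-19 = 2.128e19, i.e. 2.128e19/6.022e23 = 3.534e-5 mol.
Fraction absorbed: 1 − 80.4/100 = 0.1960.
Photons absorbed: 0.1960 × 3.534e-5 = 6.927e-6 mol.
Product: Φ × n_abs = 0.0698 × 6.927e-6 = 4.835e-7 mol.
As a count: 4.835e-7 × 6.022e23 = 2.9e17.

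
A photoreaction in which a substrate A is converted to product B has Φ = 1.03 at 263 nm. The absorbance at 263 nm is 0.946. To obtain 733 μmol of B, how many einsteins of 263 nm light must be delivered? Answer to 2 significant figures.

Product: 733 μmol = 7.33e-4 mol.
Photons that must be absorbed: 7.33e-4 / 1.03 = 7.117e-4 mol.
Fraction absorbed: 1 − 10^(−0.946) = 0.8868.
Incident photons needed: 7.117e-4 / 0.8868 = 8.025e-4 mol.

8.0e-4 einstein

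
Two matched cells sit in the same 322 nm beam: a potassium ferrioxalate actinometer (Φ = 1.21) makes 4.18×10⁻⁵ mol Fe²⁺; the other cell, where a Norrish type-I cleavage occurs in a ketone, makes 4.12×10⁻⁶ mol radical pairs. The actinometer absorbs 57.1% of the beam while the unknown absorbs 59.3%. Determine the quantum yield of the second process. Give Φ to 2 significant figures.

Photons absorbed by the actinometer: 4.18×10⁻⁵ / 1.21 = 3.455×10⁻⁵ mol.
Incident flux: 3.455×10⁻⁵ / 0.571 = 6.051×10⁻⁵ einstein.
Absorbed by unknown: 0.593 × 6.051×10⁻⁵ = 3.588×10⁻⁵ mol.
Φ(unknown) = 4.12×10⁻⁶ / 3.588×10⁻⁵ = 0.11.

Φ = 0.11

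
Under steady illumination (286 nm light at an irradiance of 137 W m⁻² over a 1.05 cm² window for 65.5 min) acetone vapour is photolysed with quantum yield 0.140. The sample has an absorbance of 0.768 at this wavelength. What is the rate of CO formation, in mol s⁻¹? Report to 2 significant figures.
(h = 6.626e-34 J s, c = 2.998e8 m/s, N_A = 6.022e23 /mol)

Photon energy at 286 nm: hc/λ = (6.626e-34)(2.998e8)/(286e-9) = 6.946e-19 J.
Energy delivered: (137 W m⁻²)(1.05e-4 m²)(3930 s) = 56.53 J.
Photons incident: 56.53 / 6.946e-19 = 8.138e19, i.e. 8.138e19/6.022e23 = 1.351e-4 mol.
Fraction absorbed: 1 − 10^(−0.768) = 0.8294.
Photons absorbed: 0.8294 × 1.351e-4 = 1.121e-4 mol.
Product formed: 0.140 × 1.121e-4 = 1.569e-5 mol.
Rate: 1.569e-5 / 3930 s = 4.0e-9 mol s⁻¹.

4.0e-9 mol s⁻¹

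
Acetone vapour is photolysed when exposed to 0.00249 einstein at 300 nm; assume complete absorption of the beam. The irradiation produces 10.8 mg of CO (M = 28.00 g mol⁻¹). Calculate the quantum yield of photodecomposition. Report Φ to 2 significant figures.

Product: 10.8 mg / 28.00 g mol⁻¹ = 3.857e-4 mol.
Φ = 3.857e-4 mol / 0.00249 mol photons = 0.15.

Φ = 0.15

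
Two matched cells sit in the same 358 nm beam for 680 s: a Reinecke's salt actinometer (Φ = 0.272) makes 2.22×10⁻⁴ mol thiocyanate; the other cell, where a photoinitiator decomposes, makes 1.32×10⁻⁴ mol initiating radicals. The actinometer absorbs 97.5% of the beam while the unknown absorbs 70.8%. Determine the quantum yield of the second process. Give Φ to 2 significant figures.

Photons absorbed by the actinometer: 2.22×10⁻⁴ / 0.272 = 8.162×10⁻⁴ mol.
Incident flux: 8.162×10⁻⁴ / 0.975 = 8.371×10⁻⁴ einstein.
Absorbed by unknown: 0.708 × 8.371×10⁻⁴ = 5.927×10⁻⁴ mol.
Φ(unknown) = 1.32×10⁻⁴ / 5.927×10⁻⁴ = 0.22.

Φ = 0.22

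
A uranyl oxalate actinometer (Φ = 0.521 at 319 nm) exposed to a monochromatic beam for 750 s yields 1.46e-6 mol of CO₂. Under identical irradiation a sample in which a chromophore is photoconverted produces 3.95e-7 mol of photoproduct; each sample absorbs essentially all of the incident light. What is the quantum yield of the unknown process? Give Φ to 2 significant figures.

Φ = 0.14

Photons absorbed by the actinometer: 1.46e-6 / 0.521 = 2.802e-6 mol.
Φ(unknown) = 3.95e-7 / 2.802e-6 = 0.14.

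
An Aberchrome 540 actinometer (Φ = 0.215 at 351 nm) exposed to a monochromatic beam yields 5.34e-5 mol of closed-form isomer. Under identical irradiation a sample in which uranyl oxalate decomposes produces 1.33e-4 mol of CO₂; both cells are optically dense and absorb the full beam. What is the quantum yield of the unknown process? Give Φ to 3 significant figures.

Photons absorbed by the actinometer: 5.34e-5 / 0.215 = 2.484e-4 mol.
Φ(unknown) = 1.33e-4 / 2.484e-4 = 0.535.

Φ = 0.535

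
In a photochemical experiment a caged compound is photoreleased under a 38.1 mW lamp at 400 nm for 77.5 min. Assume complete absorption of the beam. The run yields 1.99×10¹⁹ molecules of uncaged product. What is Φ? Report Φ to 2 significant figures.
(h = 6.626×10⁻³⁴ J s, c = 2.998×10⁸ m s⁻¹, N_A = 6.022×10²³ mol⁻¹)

Φ = 0.056

Product: 1.99×10¹⁹ / 6.022×10²³ = 3.305×10⁻⁵ mol.
Photon energy at 400 nm: hc/λ = (6.626×10⁻³⁴)(2.998×10⁸)/(400×10⁻⁹) = 4.966×10⁻¹⁹ J.
Energy delivered: (38.1 mW)(4650 s) = 177.2 J.
Photons incident: 177.2 / 4.966×10⁻¹⁹ = 3.568×10²⁰, i.e. 3.568×10²⁰/6.022×10²³ = 5.925×10⁻⁴ mol.
Φ = 3.305×10⁻⁵ mol / 5.925×10⁻⁴ mol photons = 0.056.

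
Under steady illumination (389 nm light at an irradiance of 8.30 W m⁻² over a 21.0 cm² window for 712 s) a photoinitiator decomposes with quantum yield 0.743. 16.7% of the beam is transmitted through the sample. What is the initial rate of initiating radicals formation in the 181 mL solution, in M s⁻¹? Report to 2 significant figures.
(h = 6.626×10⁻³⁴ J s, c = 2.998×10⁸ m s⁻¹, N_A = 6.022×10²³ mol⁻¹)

Photon energy at 389 nm: hc/λ = (6.626×10⁻³⁴)(2.998×10⁸)/(389×10⁻⁹) = 5.107×10⁻¹⁹ J.
Energy delivered: (8.30 W m⁻²)(21.0×10⁻⁴ m²)(712 s) = 12.41 J.
Photons incident: 12.41 / 5.107×10⁻¹⁹ = 2.430×10¹⁹, i.e. 2.430×10¹⁹/6.022×10²³ = 4.035×10⁻⁵ mol.
Fraction absorbed: 1 − 16.7/100 = 0.8330.
Photons absorbed: 0.8330 × 4.035×10⁻⁵ = 3.361×10⁻⁵ mol.
Product formed: 0.743 × 3.361×10⁻⁵ = 2.497×10⁻⁵ mol.
Rate: 2.497×10⁻⁵ mol / (712 s × 0.181 L) = 1.9×10⁻⁷ M s⁻¹.

1.9×10⁻⁷ M s⁻¹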